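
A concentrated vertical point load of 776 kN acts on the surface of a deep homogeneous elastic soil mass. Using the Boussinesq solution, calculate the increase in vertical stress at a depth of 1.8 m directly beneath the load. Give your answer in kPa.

Δσ_z ≈ 114 kPa

Boussinesq vertical stress below a point load on an elastic half-space:
Δσ_z = 3P/(2πz²) · [1 + (r/z)²]^(−5/2)
r/z = 0/1.8 = 0; [1+(r/z)²]^(−5/2) = 1.
Δσ_z = 3×776/(2π×1.8²) × 1 = 114.36 × 1 = 114.4 kPa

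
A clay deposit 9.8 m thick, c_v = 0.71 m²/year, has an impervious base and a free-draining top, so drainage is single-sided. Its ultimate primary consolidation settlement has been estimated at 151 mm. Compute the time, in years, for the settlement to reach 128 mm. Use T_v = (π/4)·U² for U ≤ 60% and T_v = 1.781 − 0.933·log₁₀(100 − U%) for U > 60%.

Drainage path length: H_d = H = 9.8 m (single drainage).
U = S(t)/S_ult = 128/151 = 0.8477.
U > 60%: T_v = 1.781 − 0.933·log₁₀(100 − 84.768) = 0.67749.
t = T_v·H_d²/c_v = 0.67749×9.8²/0.71 = 91.64 years.

t ≈ 91.6 years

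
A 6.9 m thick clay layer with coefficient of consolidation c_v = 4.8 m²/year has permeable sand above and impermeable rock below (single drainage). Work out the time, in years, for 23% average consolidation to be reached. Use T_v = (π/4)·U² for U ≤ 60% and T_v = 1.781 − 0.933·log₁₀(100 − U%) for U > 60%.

t ≈ 0.412 years

Drainage path length: H_d = H = 6.9 m (single drainage).
U ≤ 60%: T_v = (π/4)·U² = (π/4)×0.23² = 0.041548.
t = T_v·H_d²/c_v = 0.041548×6.9²/4.8 = 0.4121 years.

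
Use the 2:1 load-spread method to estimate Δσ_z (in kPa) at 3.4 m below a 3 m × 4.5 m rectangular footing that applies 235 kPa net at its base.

Δσ_z ≈ 62.7 kPa

By the 2:1 method the load spreads at 1 horizontal : 2 vertical, so at depth z the loaded area has grown by z in each plan dimension:
Δσ = qBL/((B+z)(L+z)) = 235×3×4.5/((3+3.4)(4.5+3.4)) = 62.747 kPa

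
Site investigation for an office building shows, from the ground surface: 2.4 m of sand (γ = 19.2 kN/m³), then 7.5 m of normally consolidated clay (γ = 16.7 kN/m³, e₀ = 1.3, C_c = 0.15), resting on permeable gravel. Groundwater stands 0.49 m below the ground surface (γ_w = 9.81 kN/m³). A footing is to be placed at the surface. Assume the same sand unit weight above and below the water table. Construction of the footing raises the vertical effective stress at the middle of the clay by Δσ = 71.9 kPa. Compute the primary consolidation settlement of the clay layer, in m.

Mid-depth of clay below the ground surface: z = 2.4 + 7.5/2 = 6.15 m.
Total vertical stress at mid-clay: σ_v = 19.2×2.4 + 16.7×3.75 = 108.7 kPa.
Pore pressure: u = 9.81×(6.15 − 0.49) = 55.525 kPa.
Initial effective stress: σ'_0 = σ_v − u = 108.7 − 55.525 = 53.175 kPa.
Final effective stress: σ'_f = σ'_0 + Δσ = 53.175 + 71.9 = 125.08 kPa.
Normally consolidated clay, so the full stress increment lies on the virgin compression line:
S_c = C_c·H/(1+e₀)·log₁₀(σ'_f/σ'_0) = 0.15×7.5/(1+1.3)×log₁₀(125.08/53.175)
    = 0.48913 × 0.37148 = 0.1817 m

S_c ≈ 0.182 m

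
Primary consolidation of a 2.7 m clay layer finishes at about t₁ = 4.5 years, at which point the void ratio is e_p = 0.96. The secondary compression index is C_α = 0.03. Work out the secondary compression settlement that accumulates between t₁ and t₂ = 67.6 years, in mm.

Secondary compression: S_s = C_α·H/(1+e_p)·log₁₀(t₂/t₁)
S_s = 0.03×2.7/(1+0.96)×log₁₀(67.6/4.5)
    = 0.04133 × 1.177 = 0.04863 m

S_s ≈ 48.6 mm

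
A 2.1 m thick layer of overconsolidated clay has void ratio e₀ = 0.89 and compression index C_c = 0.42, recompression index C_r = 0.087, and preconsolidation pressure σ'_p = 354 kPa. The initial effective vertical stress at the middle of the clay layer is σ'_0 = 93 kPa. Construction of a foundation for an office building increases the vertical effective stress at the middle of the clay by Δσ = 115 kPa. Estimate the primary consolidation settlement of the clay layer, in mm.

Final effective stress: σ'_f = 93 + 115 = 208 kPa.
σ'_f = 208 ≤ σ'_p = 354 kPa, so the clay remains overconsolidated and only the recompression index applies:
S_c = C_r·H/(1+e₀)·log₁₀(σ'_f/σ'_0) = 0.087×2.1/1.89×log₁₀(208/93)
    = 0.096666 × 0.34958 = 0.03379 m

S_c ≈ 33.8 mm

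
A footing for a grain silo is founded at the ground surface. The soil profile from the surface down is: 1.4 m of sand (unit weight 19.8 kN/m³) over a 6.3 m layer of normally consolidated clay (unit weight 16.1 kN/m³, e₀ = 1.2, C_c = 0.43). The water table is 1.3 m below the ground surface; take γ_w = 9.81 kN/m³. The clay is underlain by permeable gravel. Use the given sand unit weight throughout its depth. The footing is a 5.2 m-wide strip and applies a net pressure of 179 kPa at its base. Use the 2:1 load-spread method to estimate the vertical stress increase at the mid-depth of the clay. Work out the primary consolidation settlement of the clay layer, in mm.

S_c ≈ 597 mm

Mid-depth of clay below the ground surface: z = 1.4 + 6.3/2 = 4.55 m.
Total vertical stress at mid-clay: σ_v = 19.8×1.4 + 16.1×3.15 = 78.435 kPa.
Pore pressure: u = 9.81×(4.55 − 1.3) = 31.883 kPa.
Initial effective stress: σ'_0 = σ_v − u = 78.435 − 31.883 = 46.552 kPa.
Stress increase at mid-clay by the 2:1 spreading method:
Δσ = qB/(B+z) = 179×5.2/(5.2+4.55) = 95.467 kPa
Final effective stress: σ'_f = σ'_0 + Δσ = 46.552 + 95.467 = 142.02 kPa.
Normally consolidated clay, so the full stress increment lies on the virgin compression line:
S_c = C_c·H/(1+e₀)·log₁₀(σ'_f/σ'_0) = 0.43×6.3/(1+1.2)×log₁₀(142.02/46.552)
    = 1.2314 × 0.48441 = 0.5965 m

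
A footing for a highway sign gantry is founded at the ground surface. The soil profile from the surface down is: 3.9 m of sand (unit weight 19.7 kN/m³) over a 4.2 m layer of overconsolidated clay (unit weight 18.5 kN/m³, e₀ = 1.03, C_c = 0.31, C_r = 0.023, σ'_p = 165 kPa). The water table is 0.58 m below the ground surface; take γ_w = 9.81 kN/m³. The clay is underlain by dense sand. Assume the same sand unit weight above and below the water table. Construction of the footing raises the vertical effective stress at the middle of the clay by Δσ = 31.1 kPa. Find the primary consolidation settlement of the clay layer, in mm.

Mid-depth of clay below the ground surface: z = 3.9 + 4.2/2 = 6 m.
Total vertical stress at mid-clay: σ_v = 19.7×3.9 + 18.5×2.1 = 115.68 kPa.
Pore pressure: u = 9.81×(6 − 0.58) = 53.17 kPa.
Initial effective stress: σ'_0 = σ_v − u = 115.68 − 53.17 = 62.51 kPa.
Final effective stress: σ'_f = 62.51 + 31.1 = 93.61 kPa.
σ'_f = 93.61 ≤ σ'_p = 165 kPa, so the clay remains overconsolidated and only the recompression index applies:
S_c = C_r·H/(1+e₀)·log₁₀(σ'_f/σ'_0) = 0.023×4.2/2.03×log₁₀(93.61/62.51)
    = 0.047587 × 0.17537 = 0.008345 m

S_c ≈ 8.35 mm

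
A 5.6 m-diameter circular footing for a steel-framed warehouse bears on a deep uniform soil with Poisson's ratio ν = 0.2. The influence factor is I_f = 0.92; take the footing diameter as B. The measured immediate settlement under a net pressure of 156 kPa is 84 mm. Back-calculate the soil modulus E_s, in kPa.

E_s ≈ 9190 kPa

S_e = q·B·(1−ν²)/E_s · I_f  ⇒  E_s = q·B·(1−ν²)·I_f / S_e.
E_s = 156 × 5.6 × 0.96 × 0.92 / 0.084 = 9185 kPa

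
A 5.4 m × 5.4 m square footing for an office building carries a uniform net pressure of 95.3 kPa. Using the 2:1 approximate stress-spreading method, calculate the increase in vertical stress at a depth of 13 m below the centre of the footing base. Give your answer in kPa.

Δσ_z ≈ 8.21 kPa

By the 2:1 method the load spreads at 1 horizontal : 2 vertical, so at depth z the loaded area has grown by z in each plan dimension:
Δσ = qBL/((B+z)(L+z)) = 95.3×5.4×5.4/((5.4+13)(5.4+13)) = 8.2081 kPa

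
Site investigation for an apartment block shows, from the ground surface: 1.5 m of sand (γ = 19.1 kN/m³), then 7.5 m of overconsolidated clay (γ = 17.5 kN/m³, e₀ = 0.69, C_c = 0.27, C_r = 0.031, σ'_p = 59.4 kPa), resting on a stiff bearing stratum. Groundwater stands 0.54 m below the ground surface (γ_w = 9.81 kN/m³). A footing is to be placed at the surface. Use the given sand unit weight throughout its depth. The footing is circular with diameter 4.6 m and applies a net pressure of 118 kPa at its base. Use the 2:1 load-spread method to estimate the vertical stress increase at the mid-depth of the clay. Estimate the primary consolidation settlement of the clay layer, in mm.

Mid-depth of clay below the ground surface: z = 1.5 + 7.5/2 = 5.25 m.
Total vertical stress at mid-clay: σ_v = 19.1×1.5 + 17.5×3.75 = 94.275 kPa.
Pore pressure: u = 9.81×(5.25 − 0.54) = 46.205 kPa.
Initial effective stress: σ'_0 = σ_v − u = 94.275 − 46.205 = 48.07 kPa.
Stress increase at mid-clay by the 2:1 spreading method:
Δσ ≈ qD²/(D+z)² = 118×4.6²/(4.6+5.25)² = 25.735 kPa
Final effective stress: σ'_f = 48.07 + 25.735 = 73.805 kPa.
σ'_f = 73.805 > σ'_p = 59.4 kPa, so the stress path crosses the preconsolidation pressure — recompression up to σ'_p, then virgin compression beyond:
S_c = H/(1+e₀)·[C_r·log₁₀(σ'_p/σ'_0) + C_c·log₁₀(σ'_f/σ'_p)]
    = 7.5/1.69 × [0.031×log₁₀(59.4/48.07) + 0.27×log₁₀(73.805/59.4)]
    = 4.4379 × [0.0028493 + 0.025461] = 0.1256 m

S_c ≈ 126 mm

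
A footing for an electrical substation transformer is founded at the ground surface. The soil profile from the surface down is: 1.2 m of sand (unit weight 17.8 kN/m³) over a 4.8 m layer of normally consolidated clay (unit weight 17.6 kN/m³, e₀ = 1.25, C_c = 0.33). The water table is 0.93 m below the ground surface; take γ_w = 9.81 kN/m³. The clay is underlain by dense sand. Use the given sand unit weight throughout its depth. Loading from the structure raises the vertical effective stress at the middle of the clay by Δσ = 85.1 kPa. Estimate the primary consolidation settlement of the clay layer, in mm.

S_c ≈ 363 mm

Mid-depth of clay below the ground surface: z = 1.2 + 4.8/2 = 3.6 m.
Total vertical stress at mid-clay: σ_v = 17.8×1.2 + 17.6×2.4 = 63.6 kPa.
Pore pressure: u = 9.81×(3.6 − 0.93) = 26.193 kPa.
Initial effective stress: σ'_0 = σ_v − u = 63.6 − 26.193 = 37.407 kPa.
Final effective stress: σ'_f = σ'_0 + Δσ = 37.407 + 85.1 = 122.51 kPa.
Normally consolidated clay, so the full stress increment lies on the virgin compression line:
S_c = C_c·H/(1+e₀)·log₁₀(σ'_f/σ'_0) = 0.33×4.8/(1+1.25)×log₁₀(122.51/37.407)
    = 0.704 × 0.51522 = 0.3627 m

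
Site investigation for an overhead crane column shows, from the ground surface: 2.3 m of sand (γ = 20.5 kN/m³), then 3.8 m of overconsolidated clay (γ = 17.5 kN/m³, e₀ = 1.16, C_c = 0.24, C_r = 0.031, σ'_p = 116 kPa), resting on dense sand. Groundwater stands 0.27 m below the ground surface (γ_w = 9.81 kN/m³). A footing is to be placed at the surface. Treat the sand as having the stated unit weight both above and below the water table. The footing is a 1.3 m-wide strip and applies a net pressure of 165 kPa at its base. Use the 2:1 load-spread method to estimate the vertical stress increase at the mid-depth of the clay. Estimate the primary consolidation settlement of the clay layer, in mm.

Mid-depth of clay below the ground surface: z = 2.3 + 3.8/2 = 4.2 m.
Total vertical stress at mid-clay: σ_v = 20.5×2.3 + 17.5×1.9 = 80.4 kPa.
Pore pressure: u = 9.81×(4.2 − 0.27) = 38.553 kPa.
Initial effective stress: σ'_0 = σ_v − u = 80.4 − 38.553 = 41.847 kPa.
Stress increase at mid-clay by the 2:1 spreading method:
Δσ = qB/(B+z) = 165×1.3/(1.3+4.2) = 39 kPa
Final effective stress: σ'_f = 41.847 + 39 = 80.847 kPa.
σ'_f = 80.847 ≤ σ'_p = 116 kPa, so the clay remains overconsolidated and only the recompression index applies:
S_c = C_r·H/(1+e₀)·log₁₀(σ'_f/σ'_0) = 0.031×3.8/2.16×log₁₀(80.847/41.847)
    = 0.054538 × 0.286 = 0.0156 m

S_c ≈ 15.6 mm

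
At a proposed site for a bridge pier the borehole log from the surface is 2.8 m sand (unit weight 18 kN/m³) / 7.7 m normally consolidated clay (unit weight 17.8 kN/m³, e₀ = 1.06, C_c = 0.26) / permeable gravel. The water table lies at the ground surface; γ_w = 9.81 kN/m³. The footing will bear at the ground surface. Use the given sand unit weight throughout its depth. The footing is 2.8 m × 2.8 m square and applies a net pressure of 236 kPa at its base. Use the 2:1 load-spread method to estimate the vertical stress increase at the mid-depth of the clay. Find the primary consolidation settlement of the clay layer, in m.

S_c ≈ 0.138 m

Mid-depth of clay below the ground surface: z = 2.8 + 7.7/2 = 6.65 m.
Total vertical stress at mid-clay: σ_v = 18×2.8 + 17.8×3.85 = 118.93 kPa.
Pore pressure: u = 9.81×(6.65 − 0) = 65.237 kPa.
Initial effective stress: σ'_0 = σ_v − u = 118.93 − 65.237 = 53.693 kPa.
Stress increase at mid-clay by the 2:1 spreading method:
Δσ = qBL/((B+z)(L+z)) = 236×2.8×2.8/((2.8+6.65)(2.8+6.65)) = 20.719 kPa
Final effective stress: σ'_f = σ'_0 + Δσ = 53.693 + 20.719 = 74.412 kPa.
Normally consolidated clay, so the full stress increment lies on the virgin compression line:
S_c = C_c·H/(1+e₀)·log₁₀(σ'_f/σ'_0) = 0.26×7.7/(1+1.06)×log₁₀(74.412/53.693)
    = 0.97184 × 0.14173 = 0.1377 m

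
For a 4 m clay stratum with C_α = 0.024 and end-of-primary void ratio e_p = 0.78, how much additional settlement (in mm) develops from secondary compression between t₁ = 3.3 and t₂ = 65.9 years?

Secondary compression: S_s = C_α·H/(1+e_p)·log₁₀(t₂/t₁)
S_s = 0.024×4/(1+0.78)×log₁₀(65.9/3.3)
    = 0.05393 × 1.3 = 0.07013 m

S_s ≈ 70.1 mm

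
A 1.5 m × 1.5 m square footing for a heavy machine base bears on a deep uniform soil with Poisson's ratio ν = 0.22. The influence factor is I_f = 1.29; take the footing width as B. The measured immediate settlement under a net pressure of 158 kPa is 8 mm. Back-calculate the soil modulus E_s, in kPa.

E_s ≈ 36400 kPa

S_e = q·B·(1−ν²)/E_s · I_f  ⇒  E_s = q·B·(1−ν²)·I_f / S_e.
E_s = 158 × 1.5 × 0.9516 × 1.29 / 0.008 = 36370 kPa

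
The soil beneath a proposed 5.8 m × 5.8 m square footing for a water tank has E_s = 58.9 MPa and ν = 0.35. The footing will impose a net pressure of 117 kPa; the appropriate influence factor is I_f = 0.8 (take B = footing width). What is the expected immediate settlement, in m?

Immediate (elastic) settlement: S_e = q·B·(1−ν²)/E_s · I_f.
E_s = 58.9 MPa = 58900 kPa.
S_e = 117 × 5.8 × (1 − 0.35²) / 58900 × 0.8
    = 117 × 5.8 × 0.8775 / 58900 × 0.8
    = 0.008088 m

S_e ≈ 0.00809 m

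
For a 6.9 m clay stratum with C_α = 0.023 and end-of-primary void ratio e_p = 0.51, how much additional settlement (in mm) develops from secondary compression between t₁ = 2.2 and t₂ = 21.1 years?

S_s ≈ 103 mm

Secondary compression: S_s = C_α·H/(1+e_p)·log₁₀(t₂/t₁)
S_s = 0.023×6.9/(1+0.51)×log₁₀(21.1/2.2)
    = 0.1051 × 0.9819 = 0.1032 m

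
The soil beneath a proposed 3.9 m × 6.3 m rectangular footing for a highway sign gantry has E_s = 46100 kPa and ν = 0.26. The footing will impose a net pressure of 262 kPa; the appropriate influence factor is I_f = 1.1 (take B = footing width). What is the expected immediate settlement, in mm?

S_e ≈ 22.7 mm

Immediate (elastic) settlement: S_e = q·B·(1−ν²)/E_s · I_f.
S_e = 262 × 3.9 × (1 − 0.26²) / 46100 × 1.1
    = 262 × 3.9 × 0.9324 / 46100 × 1.1
    = 0.02273 m = 22.73 mm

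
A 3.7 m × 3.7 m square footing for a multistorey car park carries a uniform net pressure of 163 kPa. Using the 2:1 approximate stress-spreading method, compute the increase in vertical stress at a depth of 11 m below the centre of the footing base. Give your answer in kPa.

By the 2:1 method the load spreads at 1 horizontal : 2 vertical, so at depth z the loaded area has grown by z in each plan dimension:
Δσ = qBL/((B+z)(L+z)) = 163×3.7×3.7/((3.7+11)(3.7+11)) = 10.327 kPa

Δσ_z ≈ 10.3 kPa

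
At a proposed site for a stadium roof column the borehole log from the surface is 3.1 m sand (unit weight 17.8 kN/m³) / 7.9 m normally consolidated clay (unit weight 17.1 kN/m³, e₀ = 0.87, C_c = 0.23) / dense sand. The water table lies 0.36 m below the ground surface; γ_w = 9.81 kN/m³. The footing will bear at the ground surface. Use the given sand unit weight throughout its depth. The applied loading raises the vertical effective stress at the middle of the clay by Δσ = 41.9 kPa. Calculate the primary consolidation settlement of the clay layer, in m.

Mid-depth of clay below the ground surface: z = 3.1 + 7.9/2 = 7.05 m.
Total vertical stress at mid-clay: σ_v = 17.8×3.1 + 17.1×3.95 = 122.73 kPa.
Pore pressure: u = 9.81×(7.05 − 0.36) = 65.629 kPa.
Initial effective stress: σ'_0 = σ_v − u = 122.73 − 65.629 = 57.101 kPa.
Final effective stress: σ'_f = σ'_0 + Δσ = 57.101 + 41.9 = 99.001 kPa.
Normally consolidated clay, so the full stress increment lies on the virgin compression line:
S_c = C_c·H/(1+e₀)·log₁₀(σ'_f/σ'_0) = 0.23×7.9/(1+0.87)×log₁₀(99.001/57.101)
    = 0.97166 × 0.239 = 0.2322 m

S_c ≈ 0.232 m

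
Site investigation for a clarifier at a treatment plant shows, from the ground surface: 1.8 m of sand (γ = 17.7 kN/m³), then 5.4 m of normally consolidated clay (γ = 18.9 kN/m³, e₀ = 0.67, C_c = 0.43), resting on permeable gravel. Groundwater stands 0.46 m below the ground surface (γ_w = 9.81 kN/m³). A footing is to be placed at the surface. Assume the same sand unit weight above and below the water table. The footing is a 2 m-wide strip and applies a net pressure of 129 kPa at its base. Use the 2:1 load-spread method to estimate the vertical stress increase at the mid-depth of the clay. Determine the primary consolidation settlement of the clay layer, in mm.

S_c ≈ 393 mm

Mid-depth of clay below the ground surface: z = 1.8 + 5.4/2 = 4.5 m.
Total vertical stress at mid-clay: σ_v = 17.7×1.8 + 18.9×2.7 = 82.89 kPa.
Pore pressure: u = 9.81×(4.5 − 0.46) = 39.632 kPa.
Initial effective stress: σ'_0 = σ_v − u = 82.89 − 39.632 = 43.258 kPa.
Stress increase at mid-clay by the 2:1 spreading method:
Δσ = qB/(B+z) = 129×2/(2+4.5) = 39.692 kPa
Final effective stress: σ'_f = σ'_0 + Δσ = 43.258 + 39.692 = 82.95 kPa.
Normally consolidated clay, so the full stress increment lies on the virgin compression line:
S_c = C_c·H/(1+e₀)·log₁₀(σ'_f/σ'_0) = 0.43×5.4/(1+0.67)×log₁₀(82.95/43.258)
    = 1.3904 × 0.28275 = 0.3931 m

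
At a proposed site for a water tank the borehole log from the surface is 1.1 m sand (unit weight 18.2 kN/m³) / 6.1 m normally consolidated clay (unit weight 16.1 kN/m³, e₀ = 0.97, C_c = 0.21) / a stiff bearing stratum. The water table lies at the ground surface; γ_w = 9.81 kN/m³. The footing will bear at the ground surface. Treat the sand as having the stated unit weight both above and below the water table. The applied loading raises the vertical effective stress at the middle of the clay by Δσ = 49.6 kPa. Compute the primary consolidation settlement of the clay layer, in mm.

S_c ≈ 285 mm

Mid-depth of clay below the ground surface: z = 1.1 + 6.1/2 = 4.15 m.
Total vertical stress at mid-clay: σ_v = 18.2×1.1 + 16.1×3.05 = 69.125 kPa.
Pore pressure: u = 9.81×(4.15 − 0) = 40.712 kPa.
Initial effective stress: σ'_0 = σ_v − u = 69.125 − 40.712 = 28.413 kPa.
Final effective stress: σ'_f = σ'_0 + Δσ = 28.413 + 49.6 = 78.013 kPa.
Normally consolidated clay, so the full stress increment lies on the virgin compression line:
S_c = C_c·H/(1+e₀)·log₁₀(σ'_f/σ'_0) = 0.21×6.1/(1+0.97)×log₁₀(78.013/28.413)
    = 0.65025 × 0.43865 = 0.2852 m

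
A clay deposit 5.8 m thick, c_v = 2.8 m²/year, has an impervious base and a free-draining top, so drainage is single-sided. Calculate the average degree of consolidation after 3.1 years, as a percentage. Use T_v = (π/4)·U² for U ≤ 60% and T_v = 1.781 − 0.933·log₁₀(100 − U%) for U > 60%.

U ≈ 57.3 %

Drainage path length: H_d = H = 5.8 m (single drainage).
T_v = c_v·t/H_d² = 2.8×3.1/5.8² = 0.25803.
T_v = 0.25803 corresponds to the U ≤ 60% branch:
U = √(4T_v/π) = 0.5732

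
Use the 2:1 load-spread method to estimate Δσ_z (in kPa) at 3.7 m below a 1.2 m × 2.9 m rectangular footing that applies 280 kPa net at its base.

By the 2:1 method the load spreads at 1 horizontal : 2 vertical, so at depth z the loaded area has grown by z in each plan dimension:
Δσ = qBL/((B+z)(L+z)) = 280×1.2×2.9/((1.2+3.7)(2.9+3.7)) = 30.13 kPa

Δσ_z ≈ 30.1 kPa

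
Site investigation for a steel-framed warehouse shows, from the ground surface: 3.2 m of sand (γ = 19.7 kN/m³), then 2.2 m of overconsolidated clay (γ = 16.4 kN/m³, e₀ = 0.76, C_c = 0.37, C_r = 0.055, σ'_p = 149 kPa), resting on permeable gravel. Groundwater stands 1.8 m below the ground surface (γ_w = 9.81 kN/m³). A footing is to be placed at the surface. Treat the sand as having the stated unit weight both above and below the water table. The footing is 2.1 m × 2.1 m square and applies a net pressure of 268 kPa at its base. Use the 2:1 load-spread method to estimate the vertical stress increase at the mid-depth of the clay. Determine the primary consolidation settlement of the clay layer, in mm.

Mid-depth of clay below the ground surface: z = 3.2 + 2.2/2 = 4.3 m.
Total vertical stress at mid-clay: σ_v = 19.7×3.2 + 16.4×1.1 = 81.08 kPa.
Pore pressure: u = 9.81×(4.3 − 1.8) = 24.525 kPa.
Initial effective stress: σ'_0 = σ_v − u = 81.08 − 24.525 = 56.555 kPa.
Stress increase at mid-clay by the 2:1 spreading method:
Δσ = qBL/((B+z)(L+z)) = 268×2.1×2.1/((2.1+4.3)(2.1+4.3)) = 28.854 kPa
Final effective stress: σ'_f = 56.555 + 28.854 = 85.409 kPa.
σ'_f = 85.409 ≤ σ'_p = 149 kPa, so the clay remains overconsolidated and only the recompression index applies:
S_c = C_r·H/(1+e₀)·log₁₀(σ'_f/σ'_0) = 0.055×2.2/1.76×log₁₀(85.409/56.555)
    = 0.06875 × 0.17903 = 0.01231 m

S_c ≈ 12.3 mm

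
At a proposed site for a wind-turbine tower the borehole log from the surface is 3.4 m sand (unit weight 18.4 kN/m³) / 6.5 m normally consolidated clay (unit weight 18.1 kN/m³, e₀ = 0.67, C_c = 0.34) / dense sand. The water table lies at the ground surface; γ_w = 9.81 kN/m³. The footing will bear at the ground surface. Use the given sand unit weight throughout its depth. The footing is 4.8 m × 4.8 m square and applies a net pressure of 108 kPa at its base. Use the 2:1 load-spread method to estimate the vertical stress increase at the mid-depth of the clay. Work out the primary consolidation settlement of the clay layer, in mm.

S_c ≈ 167 mm

Mid-depth of clay below the ground surface: z = 3.4 + 6.5/2 = 6.65 m.
Total vertical stress at mid-clay: σ_v = 18.4×3.4 + 18.1×3.25 = 121.38 kPa.
Pore pressure: u = 9.81×(6.65 − 0) = 65.237 kPa.
Initial effective stress: σ'_0 = σ_v − u = 121.38 − 65.237 = 56.143 kPa.
Stress increase at mid-clay by the 2:1 spreading method:
Δσ = qBL/((B+z)(L+z)) = 108×4.8×4.8/((4.8+6.65)(4.8+6.65)) = 18.98 kPa
Final effective stress: σ'_f = σ'_0 + Δσ = 56.143 + 18.98 = 75.123 kPa.
Normally consolidated clay, so the full stress increment lies on the virgin compression line:
S_c = C_c·H/(1+e₀)·log₁₀(σ'_f/σ'_0) = 0.34×6.5/(1+0.67)×log₁₀(75.123/56.143)
    = 1.3234 × 0.12648 = 0.1674 m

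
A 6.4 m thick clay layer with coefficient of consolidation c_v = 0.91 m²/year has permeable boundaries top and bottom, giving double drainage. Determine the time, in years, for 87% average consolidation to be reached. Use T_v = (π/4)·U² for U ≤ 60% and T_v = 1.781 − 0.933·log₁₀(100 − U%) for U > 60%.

t ≈ 8.35 years

Drainage path length: H_d = H/2 = 3.2 m (double drainage).
U > 60%: T_v = 1.781 − 0.933·log₁₀(100 − 87) = 0.74169.
t = T_v·H_d²/c_v = 0.74169×3.2²/0.91 = 8.346 years.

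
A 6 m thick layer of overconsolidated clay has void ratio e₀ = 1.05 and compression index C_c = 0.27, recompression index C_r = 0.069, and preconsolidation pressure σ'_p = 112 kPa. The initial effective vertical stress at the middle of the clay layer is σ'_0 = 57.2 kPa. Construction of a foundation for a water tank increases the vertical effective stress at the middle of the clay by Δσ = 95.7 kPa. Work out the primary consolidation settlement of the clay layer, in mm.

S_c ≈ 166 mm

Final effective stress: σ'_f = 57.2 + 95.7 = 152.9 kPa.
σ'_f = 152.9 > σ'_p = 112 kPa, so the stress path crosses the preconsolidation pressure — recompression up to σ'_p, then virgin compression beyond:
S_c = H/(1+e₀)·[C_r·log₁₀(σ'_p/σ'_0) + C_c·log₁₀(σ'_f/σ'_p)]
    = 6/2.05 × [0.069×log₁₀(112/57.2) + 0.27×log₁₀(152.9/112)]
    = 2.9268 × [0.020136 + 0.036501] = 0.1658 m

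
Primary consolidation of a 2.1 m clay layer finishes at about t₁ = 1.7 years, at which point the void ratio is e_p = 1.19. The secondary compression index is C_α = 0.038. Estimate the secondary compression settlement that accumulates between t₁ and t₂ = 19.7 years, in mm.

S_s ≈ 38.8 mm

Secondary compression: S_s = C_α·H/(1+e_p)·log₁₀(t₂/t₁)
S_s = 0.038×2.1/(1+1.19)×log₁₀(19.7/1.7)
    = 0.03644 × 1.064 = 0.03877 m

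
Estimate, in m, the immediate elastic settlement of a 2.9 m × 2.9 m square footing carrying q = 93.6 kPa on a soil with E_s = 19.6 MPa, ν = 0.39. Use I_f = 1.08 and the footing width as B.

S_e ≈ 0.0127 m

Immediate (elastic) settlement: S_e = q·B·(1−ν²)/E_s · I_f.
E_s = 19.6 MPa = 19600 kPa.
S_e = 93.6 × 2.9 × (1 − 0.39²) / 19600 × 1.08
    = 93.6 × 2.9 × 0.8479 / 19600 × 1.08
    = 0.01268 m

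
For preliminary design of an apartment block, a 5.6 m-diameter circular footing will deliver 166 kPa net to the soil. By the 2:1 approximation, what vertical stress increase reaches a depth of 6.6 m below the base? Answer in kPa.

Δσ_z ≈ 35 kPa

By the 2:1 method the load spreads at 1 horizontal : 2 vertical, so at depth z the loaded area has grown by z in each plan dimension:
Δσ ≈ qD²/(D+z)² = 166×5.6²/(5.6+6.6)² = 34.976 kPa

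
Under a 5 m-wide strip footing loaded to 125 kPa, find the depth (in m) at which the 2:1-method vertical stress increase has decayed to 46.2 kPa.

z ≈ 8.53 m

2:1 spreading — at depth z the loaded area has grown by z in each plan dimension:
qB/(B+z) = Δσ_z ⇒ z = qB/Δσ_z − B = 125×5/46.2 − 5 = 8.528 m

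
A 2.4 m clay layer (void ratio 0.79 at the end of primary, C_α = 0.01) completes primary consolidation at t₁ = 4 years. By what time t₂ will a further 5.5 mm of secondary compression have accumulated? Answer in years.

t₂ ≈ 10.3 years

S_s = C_α·H/(1+e_p)·log₁₀(t₂/t₁) ⇒ log₁₀(t₂/t₁) = S_s·(1+e_p)/(C_α·H).
log₁₀(t₂/t₁) = 0.0055 × (1+0.79) / (0.01×2.4) = 0.4102
t₂ = t₁ × 10^0.4102 = 4 × 2.572 = 10.29 years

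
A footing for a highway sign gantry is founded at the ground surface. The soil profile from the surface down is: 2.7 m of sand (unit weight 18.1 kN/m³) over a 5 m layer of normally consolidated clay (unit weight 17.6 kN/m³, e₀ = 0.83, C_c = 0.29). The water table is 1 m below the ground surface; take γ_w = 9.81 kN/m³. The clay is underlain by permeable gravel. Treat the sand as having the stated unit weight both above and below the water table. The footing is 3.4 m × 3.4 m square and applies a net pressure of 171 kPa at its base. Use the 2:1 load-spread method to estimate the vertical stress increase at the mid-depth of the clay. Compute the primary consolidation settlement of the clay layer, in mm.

S_c ≈ 143 mm

Mid-depth of clay below the ground surface: z = 2.7 + 5/2 = 5.2 m.
Total vertical stress at mid-clay: σ_v = 18.1×2.7 + 17.6×2.5 = 92.87 kPa.
Pore pressure: u = 9.81×(5.2 − 1) = 41.202 kPa.
Initial effective stress: σ'_0 = σ_v − u = 92.87 − 41.202 = 51.668 kPa.
Stress increase at mid-clay by the 2:1 spreading method:
Δσ = qBL/((B+z)(L+z)) = 171×3.4×3.4/((3.4+5.2)(3.4+5.2)) = 26.727 kPa
Final effective stress: σ'_f = σ'_0 + Δσ = 51.668 + 26.727 = 78.395 kPa.
Normally consolidated clay, so the full stress increment lies on the virgin compression line:
S_c = C_c·H/(1+e₀)·log₁₀(σ'_f/σ'_0) = 0.29×5/(1+0.83)×log₁₀(78.395/51.668)
    = 0.79235 × 0.18107 = 0.1435 m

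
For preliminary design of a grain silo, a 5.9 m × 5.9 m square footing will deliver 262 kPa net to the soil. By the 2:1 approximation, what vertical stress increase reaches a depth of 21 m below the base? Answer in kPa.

By the 2:1 method the load spreads at 1 horizontal : 2 vertical, so at depth z the loaded area has grown by z in each plan dimension:
Δσ = qBL/((B+z)(L+z)) = 262×5.9×5.9/((5.9+21)(5.9+21)) = 12.604 kPa

Δσ_z ≈ 12.6 kPa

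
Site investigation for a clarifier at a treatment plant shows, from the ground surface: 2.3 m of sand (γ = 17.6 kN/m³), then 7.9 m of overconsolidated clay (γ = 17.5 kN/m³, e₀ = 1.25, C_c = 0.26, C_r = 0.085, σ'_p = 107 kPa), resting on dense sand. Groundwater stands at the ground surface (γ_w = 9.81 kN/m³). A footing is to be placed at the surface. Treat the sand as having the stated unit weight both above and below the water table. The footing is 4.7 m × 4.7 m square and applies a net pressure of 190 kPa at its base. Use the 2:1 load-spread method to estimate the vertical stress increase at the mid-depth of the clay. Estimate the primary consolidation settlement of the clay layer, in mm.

S_c ≈ 70.7 mm

Mid-depth of clay below the ground surface: z = 2.3 + 7.9/2 = 6.25 m.
Total vertical stress at mid-clay: σ_v = 17.6×2.3 + 17.5×3.95 = 109.6 kPa.
Pore pressure: u = 9.81×(6.25 − 0) = 61.312 kPa.
Initial effective stress: σ'_0 = σ_v − u = 109.6 − 61.312 = 48.288 kPa.
Stress increase at mid-clay by the 2:1 spreading method:
Δσ = qBL/((B+z)(L+z)) = 190×4.7×4.7/((4.7+6.25)(4.7+6.25)) = 35.004 kPa
Final effective stress: σ'_f = 48.288 + 35.004 = 83.292 kPa.
σ'_f = 83.292 ≤ σ'_p = 107 kPa, so the clay remains overconsolidated and only the recompression index applies:
S_c = C_r·H/(1+e₀)·log₁₀(σ'_f/σ'_0) = 0.085×7.9/2.25×log₁₀(83.292/48.288)
    = 0.29844 × 0.23676 = 0.07066 m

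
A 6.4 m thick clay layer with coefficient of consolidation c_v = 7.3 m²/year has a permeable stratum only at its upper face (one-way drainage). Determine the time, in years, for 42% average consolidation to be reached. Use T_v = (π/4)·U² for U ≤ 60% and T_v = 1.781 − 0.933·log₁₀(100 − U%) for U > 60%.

t ≈ 0.777 years

Drainage path length: H_d = H = 6.4 m (single drainage).
U ≤ 60%: T_v = (π/4)·U² = (π/4)×0.42² = 0.13854.
t = T_v·H_d²/c_v = 0.13854×6.4²/7.3 = 0.7773 years.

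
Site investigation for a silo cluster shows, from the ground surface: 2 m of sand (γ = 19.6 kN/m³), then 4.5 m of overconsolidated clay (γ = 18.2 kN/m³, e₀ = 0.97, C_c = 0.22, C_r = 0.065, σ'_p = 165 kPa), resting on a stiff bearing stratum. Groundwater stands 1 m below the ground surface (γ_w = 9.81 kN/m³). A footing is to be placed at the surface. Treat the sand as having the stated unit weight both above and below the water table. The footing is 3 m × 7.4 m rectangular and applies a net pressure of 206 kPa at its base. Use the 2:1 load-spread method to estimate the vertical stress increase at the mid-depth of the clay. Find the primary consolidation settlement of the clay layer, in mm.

Mid-depth of clay below the ground surface: z = 2 + 4.5/2 = 4.25 m.
Total vertical stress at mid-clay: σ_v = 19.6×2 + 18.2×2.25 = 80.15 kPa.
Pore pressure: u = 9.81×(4.25 − 1) = 31.883 kPa.
Initial effective stress: σ'_0 = σ_v − u = 80.15 − 31.883 = 48.267 kPa.
Stress increase at mid-clay by the 2:1 spreading method:
Δσ = qBL/((B+z)(L+z)) = 206×3×7.4/((3+4.25)(7.4+4.25)) = 54.145 kPa
Final effective stress: σ'_f = 48.267 + 54.145 = 102.41 kPa.
σ'_f = 102.41 ≤ σ'_p = 165 kPa, so the clay remains overconsolidated and only the recompression index applies:
S_c = C_r·H/(1+e₀)·log₁₀(σ'_f/σ'_0) = 0.065×4.5/1.97×log₁₀(102.41/48.267)
    = 0.14848 × 0.32669 = 0.04851 m

S_c ≈ 48.5 mm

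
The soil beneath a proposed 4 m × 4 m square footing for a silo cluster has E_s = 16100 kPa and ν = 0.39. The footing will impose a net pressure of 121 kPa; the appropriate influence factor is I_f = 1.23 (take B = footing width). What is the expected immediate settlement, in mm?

S_e ≈ 31.4 mm

Immediate (elastic) settlement: S_e = q·B·(1−ν²)/E_s · I_f.
S_e = 121 × 4 × (1 − 0.39²) / 16100 × 1.23
    = 121 × 4 × 0.8479 / 16100 × 1.23
    = 0.03135 m = 31.35 mm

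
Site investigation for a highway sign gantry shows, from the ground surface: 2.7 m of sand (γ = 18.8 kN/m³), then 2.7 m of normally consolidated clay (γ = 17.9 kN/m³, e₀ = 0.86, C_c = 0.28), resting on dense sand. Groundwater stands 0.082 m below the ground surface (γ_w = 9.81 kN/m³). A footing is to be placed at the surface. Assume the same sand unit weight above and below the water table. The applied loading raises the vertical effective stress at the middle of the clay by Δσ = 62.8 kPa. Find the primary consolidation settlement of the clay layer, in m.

Mid-depth of clay below the ground surface: z = 2.7 + 2.7/2 = 4.05 m.
Total vertical stress at mid-clay: σ_v = 18.8×2.7 + 17.9×1.35 = 74.925 kPa.
Pore pressure: u = 9.81×(4.05 − 0.082) = 38.926 kPa.
Initial effective stress: σ'_0 = σ_v − u = 74.925 − 38.926 = 35.999 kPa.
Final effective stress: σ'_f = σ'_0 + Δσ = 35.999 + 62.8 = 98.799 kPa.
Normally consolidated clay, so the full stress increment lies on the virgin compression line:
S_c = C_c·H/(1+e₀)·log₁₀(σ'_f/σ'_0) = 0.28×2.7/(1+0.86)×log₁₀(98.799/35.999)
    = 0.40645 × 0.43846 = 0.1782 m

S_c ≈ 0.178 m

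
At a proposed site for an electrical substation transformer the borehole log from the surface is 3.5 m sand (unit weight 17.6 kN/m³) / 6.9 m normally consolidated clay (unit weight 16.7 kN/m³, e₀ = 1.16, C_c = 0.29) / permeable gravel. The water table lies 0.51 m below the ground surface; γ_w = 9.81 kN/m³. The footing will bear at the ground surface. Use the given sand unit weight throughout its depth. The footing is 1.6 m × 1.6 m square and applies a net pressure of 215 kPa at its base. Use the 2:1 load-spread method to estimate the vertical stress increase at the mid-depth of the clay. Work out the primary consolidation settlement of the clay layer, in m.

Mid-depth of clay below the ground surface: z = 3.5 + 6.9/2 = 6.95 m.
Total vertical stress at mid-clay: σ_v = 17.6×3.5 + 16.7×3.45 = 119.22 kPa.
Pore pressure: u = 9.81×(6.95 − 0.51) = 63.176 kPa.
Initial effective stress: σ'_0 = σ_v − u = 119.22 − 63.176 = 56.044 kPa.
Stress increase at mid-clay by the 2:1 spreading method:
Δσ = qBL/((B+z)(L+z)) = 215×1.6×1.6/((1.6+6.95)(1.6+6.95)) = 7.5292 kPa
Final effective stress: σ'_f = σ'_0 + Δσ = 56.044 + 7.5292 = 63.573 kPa.
Normally consolidated clay, so the full stress increment lies on the virgin compression line:
S_c = C_c·H/(1+e₀)·log₁₀(σ'_f/σ'_0) = 0.29×6.9/(1+1.16)×log₁₀(63.573/56.044)
    = 0.92639 × 0.054744 = 0.05071 m

S_c ≈ 0.0507 m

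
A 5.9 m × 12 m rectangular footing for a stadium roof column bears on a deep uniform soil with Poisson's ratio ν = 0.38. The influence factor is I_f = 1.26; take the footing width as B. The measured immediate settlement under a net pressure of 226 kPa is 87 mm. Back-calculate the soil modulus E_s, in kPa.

E_s ≈ 16500 kPa

S_e = q·B·(1−ν²)/E_s · I_f  ⇒  E_s = q·B·(1−ν²)·I_f / S_e.
E_s = 226 × 5.9 × 0.8556 × 1.26 / 0.087 = 16520 kPa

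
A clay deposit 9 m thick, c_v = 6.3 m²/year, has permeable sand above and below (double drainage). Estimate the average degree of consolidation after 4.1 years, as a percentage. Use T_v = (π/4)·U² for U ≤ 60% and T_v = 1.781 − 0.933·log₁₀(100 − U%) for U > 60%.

U ≈ 96.5 %

Drainage path length: H_d = H/2 = 4.5 m (double drainage).
T_v = c_v·t/H_d² = 6.3×4.1/4.5² = 1.2756.
T_v = 1.2756 corresponds to the U > 60% branch:
U = 1 − 10^((1.781 − T_v)/0.933)/100 = 0.9652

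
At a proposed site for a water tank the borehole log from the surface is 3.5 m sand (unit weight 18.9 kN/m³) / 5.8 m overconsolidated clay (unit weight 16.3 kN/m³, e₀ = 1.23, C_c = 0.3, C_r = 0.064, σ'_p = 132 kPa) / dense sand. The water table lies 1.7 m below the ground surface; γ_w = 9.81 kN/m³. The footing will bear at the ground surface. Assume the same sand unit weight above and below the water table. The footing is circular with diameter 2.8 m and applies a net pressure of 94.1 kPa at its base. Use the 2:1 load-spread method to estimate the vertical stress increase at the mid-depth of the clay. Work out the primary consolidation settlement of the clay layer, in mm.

S_c ≈ 8.8 mm

Mid-depth of clay below the ground surface: z = 3.5 + 5.8/2 = 6.4 m.
Total vertical stress at mid-clay: σ_v = 18.9×3.5 + 16.3×2.9 = 113.42 kPa.
Pore pressure: u = 9.81×(6.4 − 1.7) = 46.107 kPa.
Initial effective stress: σ'_0 = σ_v − u = 113.42 − 46.107 = 67.313 kPa.
Stress increase at mid-clay by the 2:1 spreading method:
Δσ ≈ qD²/(D+z)² = 94.1×2.8²/(2.8+6.4)² = 8.7163 kPa
Final effective stress: σ'_f = 67.313 + 8.7163 = 76.029 kPa.
σ'_f = 76.029 ≤ σ'_p = 132 kPa, so the clay remains overconsolidated and only the recompression index applies:
S_c = C_r·H/(1+e₀)·log₁₀(σ'_f/σ'_0) = 0.064×5.8/2.23×log₁₀(76.029/67.313)
    = 0.16646 × 0.05288 = 0.008802 m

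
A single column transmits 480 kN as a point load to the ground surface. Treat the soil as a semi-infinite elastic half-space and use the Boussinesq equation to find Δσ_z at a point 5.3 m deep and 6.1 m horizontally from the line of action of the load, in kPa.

Δσ_z ≈ 0.99 kPa

Boussinesq vertical stress below a point load on an elastic half-space:
Δσ_z = 3P/(2πz²) · [1 + (r/z)²]^(−5/2)
r/z = 6.1/5.3 = 1.1509; [1+(r/z)²]^(−5/2) = 0.12137.
Δσ_z = 3×480/(2π×5.3²) × 0.12137 = 8.1589 × 0.12137 = 0.9902 kPa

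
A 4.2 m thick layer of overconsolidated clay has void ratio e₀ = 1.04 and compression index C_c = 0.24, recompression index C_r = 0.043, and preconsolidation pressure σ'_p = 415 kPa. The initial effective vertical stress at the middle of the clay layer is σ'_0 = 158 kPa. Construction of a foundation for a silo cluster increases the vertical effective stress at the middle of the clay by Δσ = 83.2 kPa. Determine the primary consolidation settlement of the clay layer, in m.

Final effective stress: σ'_f = 158 + 83.2 = 241.2 kPa.
σ'_f = 241.2 ≤ σ'_p = 415 kPa, so the clay remains overconsolidated and only the recompression index applies:
S_c = C_r·H/(1+e₀)·log₁₀(σ'_f/σ'_0) = 0.043×4.2/2.04×log₁₀(241.2/158)
    = 0.088528 × 0.18372 = 0.01626 m

S_c ≈ 0.0163 m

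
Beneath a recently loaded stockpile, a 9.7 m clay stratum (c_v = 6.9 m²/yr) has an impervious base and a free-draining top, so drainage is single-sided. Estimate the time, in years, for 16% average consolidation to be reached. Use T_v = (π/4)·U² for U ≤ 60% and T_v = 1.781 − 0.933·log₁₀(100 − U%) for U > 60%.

t ≈ 0.274 years

Drainage path length: H_d = H = 9.7 m (single drainage).
U ≤ 60%: T_v = (π/4)·U² = (π/4)×0.16² = 0.020106.
t = T_v·H_d²/c_v = 0.020106×9.7²/6.9 = 0.2742 years.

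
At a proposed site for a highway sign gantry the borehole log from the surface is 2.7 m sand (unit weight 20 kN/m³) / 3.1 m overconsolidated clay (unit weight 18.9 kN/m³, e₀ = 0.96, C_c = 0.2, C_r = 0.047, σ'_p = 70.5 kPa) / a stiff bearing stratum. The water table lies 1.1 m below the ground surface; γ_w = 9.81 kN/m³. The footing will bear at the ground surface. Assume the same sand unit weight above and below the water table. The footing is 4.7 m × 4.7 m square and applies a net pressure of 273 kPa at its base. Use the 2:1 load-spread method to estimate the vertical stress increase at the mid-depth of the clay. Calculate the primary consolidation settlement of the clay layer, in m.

S_c ≈ 0.0912 m

Mid-depth of clay below the ground surface: z = 2.7 + 3.1/2 = 4.25 m.
Total vertical stress at mid-clay: σ_v = 20×2.7 + 18.9×1.55 = 83.295 kPa.
Pore pressure: u = 9.81×(4.25 − 1.1) = 30.902 kPa.
Initial effective stress: σ'_0 = σ_v − u = 83.295 − 30.902 = 52.393 kPa.
Stress increase at mid-clay by the 2:1 spreading method:
Δσ = qBL/((B+z)(L+z)) = 273×4.7×4.7/((4.7+4.25)(4.7+4.25)) = 75.286 kPa
Final effective stress: σ'_f = 52.393 + 75.286 = 127.68 kPa.
σ'_f = 127.68 > σ'_p = 70.5 kPa, so the stress path crosses the preconsolidation pressure — recompression up to σ'_p, then virgin compression beyond:
S_c = H/(1+e₀)·[C_r·log₁₀(σ'_p/σ'_0) + C_c·log₁₀(σ'_f/σ'_p)]
    = 3.1/1.96 × [0.047×log₁₀(70.5/52.393) + 0.2×log₁₀(127.68/70.5)]
    = 1.5816 × [0.006059 + 0.051587] = 0.09117 m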